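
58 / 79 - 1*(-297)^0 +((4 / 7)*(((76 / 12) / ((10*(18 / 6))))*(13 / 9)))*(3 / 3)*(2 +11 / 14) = 114754 / 522585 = 0.22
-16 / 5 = -3.20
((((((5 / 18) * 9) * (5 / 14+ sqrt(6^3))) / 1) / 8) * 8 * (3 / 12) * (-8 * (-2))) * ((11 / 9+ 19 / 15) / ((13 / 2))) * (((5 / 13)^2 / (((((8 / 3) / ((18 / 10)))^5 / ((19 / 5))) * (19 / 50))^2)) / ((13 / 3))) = 3.86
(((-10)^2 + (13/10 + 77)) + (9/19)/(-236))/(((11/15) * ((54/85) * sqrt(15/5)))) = 339782485 * sqrt(3)/2663496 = 220.96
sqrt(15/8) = sqrt(30)/4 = 1.37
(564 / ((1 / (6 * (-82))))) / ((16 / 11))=-190773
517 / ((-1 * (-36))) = 14.36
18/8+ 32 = 137/4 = 34.25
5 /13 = 0.38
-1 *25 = -25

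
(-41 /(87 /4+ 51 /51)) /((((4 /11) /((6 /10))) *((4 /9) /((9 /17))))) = -109593 /30940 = -3.54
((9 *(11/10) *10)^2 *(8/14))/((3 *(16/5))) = 16335/28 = 583.39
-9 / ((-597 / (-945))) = -2835 / 199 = -14.25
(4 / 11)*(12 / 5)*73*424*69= 102513024 / 55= 1863873.16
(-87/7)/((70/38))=-1653/245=-6.75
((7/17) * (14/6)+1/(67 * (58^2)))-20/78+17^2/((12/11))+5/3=9985350643/37358061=267.29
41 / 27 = 1.52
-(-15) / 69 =5 / 23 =0.22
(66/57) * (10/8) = 55/38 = 1.45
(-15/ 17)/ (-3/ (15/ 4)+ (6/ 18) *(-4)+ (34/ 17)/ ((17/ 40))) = -225/ 656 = -0.34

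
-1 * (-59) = 59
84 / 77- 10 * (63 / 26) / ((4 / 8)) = -6774 / 143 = -47.37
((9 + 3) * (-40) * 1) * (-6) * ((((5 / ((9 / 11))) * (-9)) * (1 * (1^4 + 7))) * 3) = -3801600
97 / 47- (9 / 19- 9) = 9457 / 893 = 10.59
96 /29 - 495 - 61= -16028 /29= -552.69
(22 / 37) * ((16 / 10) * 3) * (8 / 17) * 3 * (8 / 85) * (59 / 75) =0.30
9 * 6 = 54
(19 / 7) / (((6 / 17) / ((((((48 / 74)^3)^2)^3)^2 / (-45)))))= -0.00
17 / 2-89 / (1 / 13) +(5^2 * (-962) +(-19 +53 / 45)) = -2269469 / 90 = -25216.32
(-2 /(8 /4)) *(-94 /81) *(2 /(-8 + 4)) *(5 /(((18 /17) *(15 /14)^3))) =-1096228 /492075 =-2.23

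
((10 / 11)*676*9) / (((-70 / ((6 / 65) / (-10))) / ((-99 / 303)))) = -4212 / 17675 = -0.24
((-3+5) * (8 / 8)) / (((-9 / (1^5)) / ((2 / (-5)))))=4 / 45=0.09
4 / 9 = 0.44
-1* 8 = -8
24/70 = 12/35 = 0.34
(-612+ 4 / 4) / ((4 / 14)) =-2138.50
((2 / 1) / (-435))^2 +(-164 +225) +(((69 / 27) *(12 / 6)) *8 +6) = 6805093 / 63075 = 107.89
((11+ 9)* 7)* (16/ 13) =2240/ 13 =172.31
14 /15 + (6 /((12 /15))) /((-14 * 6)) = 709 /840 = 0.84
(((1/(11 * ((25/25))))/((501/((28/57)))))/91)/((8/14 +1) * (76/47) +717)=1316/966718617579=0.00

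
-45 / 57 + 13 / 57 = -32 / 57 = -0.56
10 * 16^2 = 2560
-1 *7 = -7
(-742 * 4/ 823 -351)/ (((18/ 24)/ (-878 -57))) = 1091485340/ 2469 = 442075.88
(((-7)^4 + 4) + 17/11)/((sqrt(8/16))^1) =26472*sqrt(2)/11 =3403.37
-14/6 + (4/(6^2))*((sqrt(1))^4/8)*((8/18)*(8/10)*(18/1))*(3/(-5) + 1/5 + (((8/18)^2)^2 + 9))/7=-22978063/10333575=-2.22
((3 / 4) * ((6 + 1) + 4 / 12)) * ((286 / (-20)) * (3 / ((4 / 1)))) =-4719 / 80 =-58.99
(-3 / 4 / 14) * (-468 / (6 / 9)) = 1053 / 28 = 37.61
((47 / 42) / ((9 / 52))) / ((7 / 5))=6110 / 1323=4.62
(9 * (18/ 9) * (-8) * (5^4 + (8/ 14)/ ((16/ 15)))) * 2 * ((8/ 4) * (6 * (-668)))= 10108817280/ 7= 1444116754.29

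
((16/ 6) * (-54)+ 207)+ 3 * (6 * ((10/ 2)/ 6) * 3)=108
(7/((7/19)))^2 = 361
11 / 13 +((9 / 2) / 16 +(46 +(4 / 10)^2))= 491789 / 10400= 47.29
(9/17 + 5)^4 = 78074896/83521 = 934.79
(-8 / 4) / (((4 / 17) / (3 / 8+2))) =-323 / 16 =-20.19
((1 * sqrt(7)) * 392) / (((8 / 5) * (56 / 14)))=245 * sqrt(7) / 4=162.05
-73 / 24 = -3.04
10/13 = 0.77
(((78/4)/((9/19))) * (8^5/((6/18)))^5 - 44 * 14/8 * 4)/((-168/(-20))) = 944803862227729917904157950/21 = 44990660106082377043055140.00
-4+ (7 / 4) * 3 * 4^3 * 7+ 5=2353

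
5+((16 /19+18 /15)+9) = 1524 /95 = 16.04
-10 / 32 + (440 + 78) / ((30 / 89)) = 368741 / 240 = 1536.42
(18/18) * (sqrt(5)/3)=sqrt(5)/3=0.75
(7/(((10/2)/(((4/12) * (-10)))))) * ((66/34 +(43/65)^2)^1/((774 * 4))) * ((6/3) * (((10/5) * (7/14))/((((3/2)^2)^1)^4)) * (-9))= 153088768/60790453425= 0.00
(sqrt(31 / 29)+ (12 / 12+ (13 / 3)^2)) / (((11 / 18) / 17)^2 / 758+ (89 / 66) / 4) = 195184242 * sqrt(899) / 1908231349+ 3860310564 / 65801081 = 61.73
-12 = -12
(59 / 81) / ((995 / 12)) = 236 / 26865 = 0.01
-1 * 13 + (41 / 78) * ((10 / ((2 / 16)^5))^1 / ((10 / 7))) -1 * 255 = 4691756 / 39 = 120301.44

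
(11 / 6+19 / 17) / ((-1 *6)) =-301 / 612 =-0.49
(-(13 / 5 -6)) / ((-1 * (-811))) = 17 / 4055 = 0.00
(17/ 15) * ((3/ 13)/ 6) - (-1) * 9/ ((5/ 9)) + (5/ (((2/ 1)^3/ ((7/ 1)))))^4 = 382.61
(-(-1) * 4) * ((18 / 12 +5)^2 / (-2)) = -169 / 2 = -84.50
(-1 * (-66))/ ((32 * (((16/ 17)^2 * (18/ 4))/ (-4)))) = -3179/ 1536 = -2.07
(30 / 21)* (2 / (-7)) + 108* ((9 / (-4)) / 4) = -11987 / 196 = -61.16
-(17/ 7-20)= 123/ 7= 17.57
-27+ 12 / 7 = -177 / 7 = -25.29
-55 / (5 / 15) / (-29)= 165 / 29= 5.69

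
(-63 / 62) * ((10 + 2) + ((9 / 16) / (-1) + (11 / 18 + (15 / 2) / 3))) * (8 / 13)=-14665 / 1612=-9.10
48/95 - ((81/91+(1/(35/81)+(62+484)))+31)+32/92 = -115195317/198835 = -579.35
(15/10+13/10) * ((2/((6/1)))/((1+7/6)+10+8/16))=7/95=0.07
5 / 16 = 0.31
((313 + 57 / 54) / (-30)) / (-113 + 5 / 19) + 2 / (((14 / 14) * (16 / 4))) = 685747 / 1156680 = 0.59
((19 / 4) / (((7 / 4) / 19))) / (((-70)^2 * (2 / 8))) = 361 / 8575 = 0.04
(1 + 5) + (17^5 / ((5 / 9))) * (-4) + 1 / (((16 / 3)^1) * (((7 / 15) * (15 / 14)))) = -408918561 / 40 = -10222964.02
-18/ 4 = -9/ 2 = -4.50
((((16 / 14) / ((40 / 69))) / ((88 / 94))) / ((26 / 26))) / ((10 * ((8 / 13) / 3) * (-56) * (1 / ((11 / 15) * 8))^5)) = -13167998272 / 103359375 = -127.40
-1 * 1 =-1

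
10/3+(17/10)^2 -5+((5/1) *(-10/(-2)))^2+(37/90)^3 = 456567463/729000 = 626.29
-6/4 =-3/2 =-1.50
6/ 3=2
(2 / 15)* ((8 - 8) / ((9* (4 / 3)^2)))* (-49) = 0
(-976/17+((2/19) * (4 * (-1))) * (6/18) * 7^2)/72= -7787/8721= -0.89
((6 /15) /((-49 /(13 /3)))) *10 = -52 /147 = -0.35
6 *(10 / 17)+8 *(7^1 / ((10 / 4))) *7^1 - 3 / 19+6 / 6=260292 / 1615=161.17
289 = 289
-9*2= -18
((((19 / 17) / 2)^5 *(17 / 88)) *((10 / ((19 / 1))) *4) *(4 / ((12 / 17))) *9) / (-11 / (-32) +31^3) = 1954815 / 51520434889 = 0.00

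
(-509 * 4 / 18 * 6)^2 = 4145296 / 9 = 460588.44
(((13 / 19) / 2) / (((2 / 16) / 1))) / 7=52 / 133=0.39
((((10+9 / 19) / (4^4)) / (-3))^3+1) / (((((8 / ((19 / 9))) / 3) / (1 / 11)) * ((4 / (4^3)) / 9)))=3107015082089 / 299800461312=10.36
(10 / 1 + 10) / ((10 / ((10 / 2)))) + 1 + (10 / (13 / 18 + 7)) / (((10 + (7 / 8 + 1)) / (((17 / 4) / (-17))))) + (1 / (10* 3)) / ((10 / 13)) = 8728033 / 792300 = 11.02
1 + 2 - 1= 2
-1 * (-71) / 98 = 71 / 98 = 0.72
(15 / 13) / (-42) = -5 / 182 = -0.03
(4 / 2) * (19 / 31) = 1.23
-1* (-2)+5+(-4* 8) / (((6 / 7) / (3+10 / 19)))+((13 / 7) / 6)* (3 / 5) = -496609 / 3990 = -124.46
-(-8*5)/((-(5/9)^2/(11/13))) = -7128/65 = -109.66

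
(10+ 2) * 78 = 936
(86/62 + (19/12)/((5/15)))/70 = 761/8680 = 0.09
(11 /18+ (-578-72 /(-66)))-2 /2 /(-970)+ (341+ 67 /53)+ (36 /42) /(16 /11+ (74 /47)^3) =-472053423763049 /2018419423020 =-233.87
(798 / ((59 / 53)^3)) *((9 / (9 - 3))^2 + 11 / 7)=908000823 / 410758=2210.55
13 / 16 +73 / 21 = 1441 / 336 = 4.29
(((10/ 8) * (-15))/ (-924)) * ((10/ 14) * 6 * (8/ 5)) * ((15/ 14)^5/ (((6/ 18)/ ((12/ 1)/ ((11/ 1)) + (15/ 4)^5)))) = 437.73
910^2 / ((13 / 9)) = 573300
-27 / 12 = -9 / 4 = -2.25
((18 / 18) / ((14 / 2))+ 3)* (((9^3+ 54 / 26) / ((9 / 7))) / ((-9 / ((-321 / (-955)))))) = -828608 / 12415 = -66.74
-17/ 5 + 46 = 213/ 5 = 42.60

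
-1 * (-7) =7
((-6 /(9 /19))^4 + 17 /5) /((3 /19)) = 198114083 /1215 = 163056.86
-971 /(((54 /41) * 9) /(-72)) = 159244 /27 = 5897.93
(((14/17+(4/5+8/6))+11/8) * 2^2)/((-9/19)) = -167903/4590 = -36.58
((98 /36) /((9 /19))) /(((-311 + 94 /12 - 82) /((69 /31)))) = -21413 /644769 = -0.03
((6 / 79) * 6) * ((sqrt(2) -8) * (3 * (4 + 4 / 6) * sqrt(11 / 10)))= 252 * sqrt(110) * (-8 + sqrt(2)) / 395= -44.07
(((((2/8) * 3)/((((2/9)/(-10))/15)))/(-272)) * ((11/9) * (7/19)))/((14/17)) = 2475/2432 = 1.02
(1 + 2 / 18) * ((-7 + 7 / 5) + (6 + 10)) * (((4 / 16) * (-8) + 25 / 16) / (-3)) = 91 / 54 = 1.69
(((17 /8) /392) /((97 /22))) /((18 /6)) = 187 /456288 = 0.00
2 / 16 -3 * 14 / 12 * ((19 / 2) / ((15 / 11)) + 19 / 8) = -7817 / 240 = -32.57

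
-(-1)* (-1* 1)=-1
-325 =-325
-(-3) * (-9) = -27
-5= -5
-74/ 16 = -37/ 8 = -4.62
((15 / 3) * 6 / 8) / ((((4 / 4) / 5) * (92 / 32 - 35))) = -150 / 257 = -0.58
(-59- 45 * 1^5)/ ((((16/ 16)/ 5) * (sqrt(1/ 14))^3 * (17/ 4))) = -29120 * sqrt(14)/ 17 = -6409.24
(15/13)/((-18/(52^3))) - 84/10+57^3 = 2642569/15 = 176171.27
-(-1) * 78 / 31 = 78 / 31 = 2.52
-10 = -10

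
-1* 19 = -19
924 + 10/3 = 2782/3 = 927.33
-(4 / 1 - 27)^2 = -529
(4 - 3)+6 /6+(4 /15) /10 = 152 /75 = 2.03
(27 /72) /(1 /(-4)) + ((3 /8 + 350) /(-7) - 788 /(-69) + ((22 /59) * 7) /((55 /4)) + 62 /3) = -7324407 /379960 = -19.28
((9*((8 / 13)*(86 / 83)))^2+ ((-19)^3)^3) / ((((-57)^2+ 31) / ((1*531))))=-39897879528209782725 / 763742096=-52239990092.43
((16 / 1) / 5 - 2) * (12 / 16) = 9 / 10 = 0.90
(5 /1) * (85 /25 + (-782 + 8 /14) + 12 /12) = -27196 /7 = -3885.14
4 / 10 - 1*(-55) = 277 / 5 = 55.40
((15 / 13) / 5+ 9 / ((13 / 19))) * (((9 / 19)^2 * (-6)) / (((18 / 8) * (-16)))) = 2349 / 4693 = 0.50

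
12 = 12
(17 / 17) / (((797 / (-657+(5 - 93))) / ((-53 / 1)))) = 39485 / 797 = 49.54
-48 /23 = -2.09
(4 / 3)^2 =16 / 9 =1.78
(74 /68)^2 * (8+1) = 12321 /1156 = 10.66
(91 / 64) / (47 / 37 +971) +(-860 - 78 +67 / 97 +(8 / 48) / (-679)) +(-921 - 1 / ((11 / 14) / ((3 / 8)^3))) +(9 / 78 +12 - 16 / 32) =-25536680501357 / 13827830016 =-1846.76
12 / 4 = 3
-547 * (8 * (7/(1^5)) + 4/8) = -61811/2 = -30905.50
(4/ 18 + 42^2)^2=252110884/ 81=3112480.05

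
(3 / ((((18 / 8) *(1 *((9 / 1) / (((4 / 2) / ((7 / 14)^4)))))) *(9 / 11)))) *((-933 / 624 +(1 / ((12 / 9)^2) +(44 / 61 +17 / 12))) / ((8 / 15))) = 2523290 / 192699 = 13.09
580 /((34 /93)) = 26970 /17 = 1586.47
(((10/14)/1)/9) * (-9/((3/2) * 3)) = -10/63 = -0.16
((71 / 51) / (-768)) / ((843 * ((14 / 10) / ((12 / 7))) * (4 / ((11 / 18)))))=-0.00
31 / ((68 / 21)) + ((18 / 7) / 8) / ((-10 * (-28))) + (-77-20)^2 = 1255307633 / 133280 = 9418.57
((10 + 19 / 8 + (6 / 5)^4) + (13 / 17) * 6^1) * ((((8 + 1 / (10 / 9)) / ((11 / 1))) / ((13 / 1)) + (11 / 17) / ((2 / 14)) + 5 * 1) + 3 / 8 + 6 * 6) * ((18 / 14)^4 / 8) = 47453856823599327 / 158761803200000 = 298.90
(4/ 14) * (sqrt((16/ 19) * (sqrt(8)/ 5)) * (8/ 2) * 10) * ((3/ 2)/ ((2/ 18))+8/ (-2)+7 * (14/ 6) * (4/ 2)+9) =9824 * 2^(3/ 4) * sqrt(95)/ 399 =403.60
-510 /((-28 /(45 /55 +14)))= 41565 /154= 269.90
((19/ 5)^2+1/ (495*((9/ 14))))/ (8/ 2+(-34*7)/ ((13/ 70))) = -4182373/ 369943200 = -0.01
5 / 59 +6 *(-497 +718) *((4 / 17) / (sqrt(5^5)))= 5 / 59 +312 *sqrt(5) / 125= 5.67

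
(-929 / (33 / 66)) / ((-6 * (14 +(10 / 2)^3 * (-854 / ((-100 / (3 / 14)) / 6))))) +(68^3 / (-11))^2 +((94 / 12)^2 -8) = 9869743702645381 / 12079188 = 817086686.84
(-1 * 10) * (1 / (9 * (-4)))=5 / 18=0.28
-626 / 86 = -313 / 43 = -7.28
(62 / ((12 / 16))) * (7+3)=2480 / 3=826.67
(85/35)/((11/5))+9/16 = 2053/1232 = 1.67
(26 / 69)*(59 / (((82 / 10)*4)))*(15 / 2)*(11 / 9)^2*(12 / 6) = 2320175 / 152766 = 15.19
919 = 919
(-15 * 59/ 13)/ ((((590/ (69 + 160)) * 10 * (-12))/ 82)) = 9389/ 520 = 18.06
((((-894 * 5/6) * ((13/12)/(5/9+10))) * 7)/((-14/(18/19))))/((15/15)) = 52299/1444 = 36.22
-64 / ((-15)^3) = 64 / 3375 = 0.02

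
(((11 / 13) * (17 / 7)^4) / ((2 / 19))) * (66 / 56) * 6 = 1728133011 / 873964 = 1977.35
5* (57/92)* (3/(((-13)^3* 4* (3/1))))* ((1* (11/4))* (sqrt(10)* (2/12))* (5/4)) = -5225* sqrt(10)/25871872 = -0.00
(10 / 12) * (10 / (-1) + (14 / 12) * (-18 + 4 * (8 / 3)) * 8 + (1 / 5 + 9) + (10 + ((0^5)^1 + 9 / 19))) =-50249 / 1026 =-48.98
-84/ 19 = -4.42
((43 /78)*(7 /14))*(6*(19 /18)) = 817 /468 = 1.75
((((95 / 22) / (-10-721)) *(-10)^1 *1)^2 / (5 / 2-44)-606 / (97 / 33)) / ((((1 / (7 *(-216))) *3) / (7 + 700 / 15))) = 2902820059448205792 / 520558989731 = 5576351.80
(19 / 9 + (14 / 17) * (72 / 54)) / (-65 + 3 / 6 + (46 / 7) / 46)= -6874 / 137853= -0.05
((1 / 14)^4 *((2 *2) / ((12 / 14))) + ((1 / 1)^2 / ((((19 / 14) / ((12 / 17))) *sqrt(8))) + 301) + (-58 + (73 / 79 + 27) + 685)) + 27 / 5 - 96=42 *sqrt(2) / 323 + 2813722691 / 3251640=865.51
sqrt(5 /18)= sqrt(10) /6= 0.53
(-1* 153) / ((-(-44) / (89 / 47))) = -13617 / 2068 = -6.58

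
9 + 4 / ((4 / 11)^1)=20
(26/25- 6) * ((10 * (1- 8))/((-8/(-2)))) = 434/5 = 86.80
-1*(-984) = 984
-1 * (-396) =396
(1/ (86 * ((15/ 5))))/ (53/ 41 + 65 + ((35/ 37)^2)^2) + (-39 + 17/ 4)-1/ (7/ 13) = -681684280092761/ 18621648745476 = -36.61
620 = 620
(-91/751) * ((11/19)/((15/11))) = -11011/214035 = -0.05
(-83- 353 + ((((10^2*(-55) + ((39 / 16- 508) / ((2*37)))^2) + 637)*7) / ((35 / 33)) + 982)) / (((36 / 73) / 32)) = -1776188377647 / 876160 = -2027242.03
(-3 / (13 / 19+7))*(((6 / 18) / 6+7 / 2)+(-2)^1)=-133 / 219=-0.61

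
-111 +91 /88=-109.97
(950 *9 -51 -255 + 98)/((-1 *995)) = -8342/995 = -8.38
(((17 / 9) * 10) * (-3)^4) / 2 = 765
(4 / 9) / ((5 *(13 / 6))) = 0.04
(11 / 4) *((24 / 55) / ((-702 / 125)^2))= 3125 / 82134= 0.04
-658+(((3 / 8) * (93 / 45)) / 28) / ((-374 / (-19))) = -275622451 / 418880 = -658.00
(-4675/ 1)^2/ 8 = 21855625/ 8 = 2731953.12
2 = 2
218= 218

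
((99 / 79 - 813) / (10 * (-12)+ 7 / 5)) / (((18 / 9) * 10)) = 16032 / 46847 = 0.34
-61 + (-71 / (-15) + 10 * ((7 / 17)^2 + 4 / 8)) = -214891 / 4335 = -49.57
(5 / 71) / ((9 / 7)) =35 / 639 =0.05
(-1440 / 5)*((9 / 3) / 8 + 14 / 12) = -444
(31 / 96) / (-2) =-0.16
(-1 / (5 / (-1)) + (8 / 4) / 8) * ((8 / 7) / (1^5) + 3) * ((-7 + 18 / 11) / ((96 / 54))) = -138591 / 24640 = -5.62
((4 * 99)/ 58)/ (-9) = -22/ 29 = -0.76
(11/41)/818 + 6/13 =201371/435994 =0.46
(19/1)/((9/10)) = 21.11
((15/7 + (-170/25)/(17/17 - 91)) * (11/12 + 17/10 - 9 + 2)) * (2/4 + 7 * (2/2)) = -459461/6300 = -72.93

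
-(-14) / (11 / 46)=644 / 11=58.55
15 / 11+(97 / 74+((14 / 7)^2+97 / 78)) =125683 / 15873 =7.92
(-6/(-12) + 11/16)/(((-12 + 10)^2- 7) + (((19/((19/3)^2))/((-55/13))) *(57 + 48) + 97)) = 3971/275024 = 0.01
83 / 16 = 5.19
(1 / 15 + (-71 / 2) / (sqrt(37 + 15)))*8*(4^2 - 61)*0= 0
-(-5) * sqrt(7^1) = 5 * sqrt(7) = 13.23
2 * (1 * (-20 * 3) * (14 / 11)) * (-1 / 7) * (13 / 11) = 3120 / 121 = 25.79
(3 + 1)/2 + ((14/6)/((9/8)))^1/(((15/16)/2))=2602/405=6.42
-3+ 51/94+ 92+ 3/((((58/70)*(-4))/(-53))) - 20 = 640701/5452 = 117.52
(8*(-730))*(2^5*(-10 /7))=1868800 /7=266971.43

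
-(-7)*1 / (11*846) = 7 / 9306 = 0.00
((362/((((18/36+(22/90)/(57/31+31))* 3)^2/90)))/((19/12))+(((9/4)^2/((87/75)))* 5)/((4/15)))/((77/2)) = 6098380502367375/26201776507808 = 232.75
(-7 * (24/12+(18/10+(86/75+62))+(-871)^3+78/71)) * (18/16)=36945651684207/7100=5203612913.27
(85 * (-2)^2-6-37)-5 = 292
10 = 10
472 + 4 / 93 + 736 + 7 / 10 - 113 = 1019041 / 930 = 1095.74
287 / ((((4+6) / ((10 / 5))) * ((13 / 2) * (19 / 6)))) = 3444 / 1235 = 2.79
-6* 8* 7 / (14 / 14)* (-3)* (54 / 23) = 54432 / 23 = 2366.61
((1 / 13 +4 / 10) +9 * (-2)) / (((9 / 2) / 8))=-18224 / 585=-31.15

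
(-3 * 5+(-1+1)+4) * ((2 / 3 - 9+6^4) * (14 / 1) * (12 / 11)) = -216328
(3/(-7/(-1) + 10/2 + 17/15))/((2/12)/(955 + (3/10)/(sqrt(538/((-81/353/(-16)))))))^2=2088585 * sqrt(189914)/37413058 + 22447538534219049/2993044640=7499925.34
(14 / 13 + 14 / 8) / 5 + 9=2487 / 260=9.57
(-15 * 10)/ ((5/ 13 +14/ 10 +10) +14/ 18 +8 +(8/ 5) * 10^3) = -87750/ 948029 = -0.09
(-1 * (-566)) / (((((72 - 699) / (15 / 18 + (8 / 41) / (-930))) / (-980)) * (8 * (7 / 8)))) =83907236 / 796917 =105.29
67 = 67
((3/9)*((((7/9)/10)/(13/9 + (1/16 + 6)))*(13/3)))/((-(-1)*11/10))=1456/107019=0.01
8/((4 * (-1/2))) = -4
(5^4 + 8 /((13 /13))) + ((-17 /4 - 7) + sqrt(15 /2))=sqrt(30) /2 + 2487 /4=624.49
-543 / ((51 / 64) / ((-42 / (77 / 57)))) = 3961728 / 187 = 21185.71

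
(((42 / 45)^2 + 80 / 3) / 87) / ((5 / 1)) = 6196 / 97875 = 0.06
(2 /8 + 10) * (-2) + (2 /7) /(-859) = -246537 /12026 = -20.50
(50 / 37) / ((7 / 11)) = 550 / 259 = 2.12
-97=-97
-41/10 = -4.10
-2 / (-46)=1 / 23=0.04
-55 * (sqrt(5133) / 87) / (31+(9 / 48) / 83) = -73040 * sqrt(5133) / 3581877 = -1.46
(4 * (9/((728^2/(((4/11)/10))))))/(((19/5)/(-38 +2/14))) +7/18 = 339201419/872287416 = 0.39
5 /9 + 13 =122 /9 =13.56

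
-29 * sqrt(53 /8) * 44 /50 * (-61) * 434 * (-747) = -3154284441 * sqrt(106) /25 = -1299013838.56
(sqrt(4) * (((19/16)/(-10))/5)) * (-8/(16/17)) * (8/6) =323/600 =0.54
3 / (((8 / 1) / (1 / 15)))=1 / 40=0.02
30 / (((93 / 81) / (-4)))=-3240 / 31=-104.52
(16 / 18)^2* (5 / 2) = 1.98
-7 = -7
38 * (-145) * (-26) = 143260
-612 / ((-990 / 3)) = 102 / 55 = 1.85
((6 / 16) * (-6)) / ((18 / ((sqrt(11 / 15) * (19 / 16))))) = -19 * sqrt(165) / 1920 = -0.13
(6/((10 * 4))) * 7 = 21/20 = 1.05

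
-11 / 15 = -0.73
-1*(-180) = 180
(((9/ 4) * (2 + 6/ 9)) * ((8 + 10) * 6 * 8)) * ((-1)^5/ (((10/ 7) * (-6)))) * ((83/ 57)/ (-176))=-5229/ 1045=-5.00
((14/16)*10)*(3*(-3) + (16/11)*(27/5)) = -441/44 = -10.02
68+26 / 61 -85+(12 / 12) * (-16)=-1987 / 61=-32.57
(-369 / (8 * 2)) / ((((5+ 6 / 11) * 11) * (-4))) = 369 / 3904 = 0.09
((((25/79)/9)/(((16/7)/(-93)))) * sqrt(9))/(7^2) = -775/8848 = -0.09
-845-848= -1693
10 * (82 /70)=82 /7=11.71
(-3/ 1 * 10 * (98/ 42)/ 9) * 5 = -350/ 9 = -38.89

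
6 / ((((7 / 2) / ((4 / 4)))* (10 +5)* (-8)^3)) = -0.00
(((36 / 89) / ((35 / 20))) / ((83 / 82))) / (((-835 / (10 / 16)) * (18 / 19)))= -1558 / 8635403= -0.00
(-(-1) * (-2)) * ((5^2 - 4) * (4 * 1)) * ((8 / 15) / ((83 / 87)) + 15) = -1084776 / 415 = -2613.92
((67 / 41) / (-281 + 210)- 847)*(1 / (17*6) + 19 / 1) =-2390480638 / 148461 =-16101.74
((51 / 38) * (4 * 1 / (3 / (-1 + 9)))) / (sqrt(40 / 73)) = 68 * sqrt(730) / 95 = 19.34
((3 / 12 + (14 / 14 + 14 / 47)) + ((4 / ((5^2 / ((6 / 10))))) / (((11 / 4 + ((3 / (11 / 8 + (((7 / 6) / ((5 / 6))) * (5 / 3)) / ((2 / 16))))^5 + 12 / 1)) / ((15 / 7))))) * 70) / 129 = 1201432553577555943 / 61401066609767318540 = 0.02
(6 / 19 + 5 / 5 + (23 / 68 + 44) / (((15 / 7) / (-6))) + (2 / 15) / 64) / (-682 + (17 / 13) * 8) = 0.18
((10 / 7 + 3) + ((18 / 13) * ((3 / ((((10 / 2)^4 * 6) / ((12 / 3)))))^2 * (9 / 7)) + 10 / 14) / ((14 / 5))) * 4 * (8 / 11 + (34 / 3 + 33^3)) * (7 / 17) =368686214208558 / 1329453125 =277321.71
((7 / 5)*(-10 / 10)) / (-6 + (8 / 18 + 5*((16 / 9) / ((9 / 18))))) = -63 / 550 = -0.11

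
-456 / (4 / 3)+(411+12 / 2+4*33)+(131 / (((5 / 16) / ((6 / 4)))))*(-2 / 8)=249 / 5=49.80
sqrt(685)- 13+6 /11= -137 /11+sqrt(685)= 13.72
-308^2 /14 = -6776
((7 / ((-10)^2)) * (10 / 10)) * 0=0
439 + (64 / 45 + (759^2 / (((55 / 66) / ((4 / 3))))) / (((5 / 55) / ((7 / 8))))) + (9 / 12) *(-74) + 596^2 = 830452349 / 90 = 9227248.32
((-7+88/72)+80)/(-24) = -167/54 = -3.09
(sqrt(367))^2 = 367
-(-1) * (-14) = -14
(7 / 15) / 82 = 7 / 1230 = 0.01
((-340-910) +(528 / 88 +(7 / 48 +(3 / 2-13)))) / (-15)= 60257 / 720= 83.69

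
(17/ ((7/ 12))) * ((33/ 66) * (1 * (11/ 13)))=1122/ 91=12.33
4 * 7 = 28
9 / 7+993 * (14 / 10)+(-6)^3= 41142 / 35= 1175.49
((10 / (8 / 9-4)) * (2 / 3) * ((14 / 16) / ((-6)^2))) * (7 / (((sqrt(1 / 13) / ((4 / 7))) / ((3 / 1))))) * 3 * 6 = -45 * sqrt(13) / 4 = -40.56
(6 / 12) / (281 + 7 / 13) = 13 / 7320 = 0.00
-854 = -854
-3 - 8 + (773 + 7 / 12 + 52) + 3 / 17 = 166211 / 204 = 814.76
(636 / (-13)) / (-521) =636 / 6773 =0.09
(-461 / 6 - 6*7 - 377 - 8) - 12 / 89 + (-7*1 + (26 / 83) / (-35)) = -792663469 / 1551270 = -510.98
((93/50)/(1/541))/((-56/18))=-452817/1400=-323.44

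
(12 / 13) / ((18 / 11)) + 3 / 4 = 205 / 156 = 1.31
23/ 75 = 0.31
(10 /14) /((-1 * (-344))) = 5 /2408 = 0.00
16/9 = 1.78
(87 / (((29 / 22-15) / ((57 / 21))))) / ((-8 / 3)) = 54549 / 8428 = 6.47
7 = 7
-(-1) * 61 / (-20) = -61 / 20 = -3.05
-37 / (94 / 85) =-3145 / 94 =-33.46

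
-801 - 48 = -849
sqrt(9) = 3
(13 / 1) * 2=26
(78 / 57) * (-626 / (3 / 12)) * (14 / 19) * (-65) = 59244640 / 361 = 164112.58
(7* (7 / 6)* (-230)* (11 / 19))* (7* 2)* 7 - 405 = -6097615 / 57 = -106975.70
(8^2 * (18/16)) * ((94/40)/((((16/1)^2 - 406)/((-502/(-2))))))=-35391/125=-283.13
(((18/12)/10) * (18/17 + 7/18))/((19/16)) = 886/4845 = 0.18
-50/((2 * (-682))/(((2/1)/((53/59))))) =1475/18073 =0.08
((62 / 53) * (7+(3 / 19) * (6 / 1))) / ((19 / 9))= 84258 / 19133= 4.40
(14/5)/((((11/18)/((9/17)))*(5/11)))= 2268/425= 5.34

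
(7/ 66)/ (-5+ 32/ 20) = -0.03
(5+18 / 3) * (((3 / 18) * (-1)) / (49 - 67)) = 11 / 108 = 0.10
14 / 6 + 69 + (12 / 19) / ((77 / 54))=71.78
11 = 11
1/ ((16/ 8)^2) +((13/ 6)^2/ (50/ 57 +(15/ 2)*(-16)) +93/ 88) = 567977/ 448140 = 1.27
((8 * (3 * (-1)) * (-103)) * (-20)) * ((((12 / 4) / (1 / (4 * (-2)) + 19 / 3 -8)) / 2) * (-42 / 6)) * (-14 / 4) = 43606080 / 43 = 1014094.88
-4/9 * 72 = -32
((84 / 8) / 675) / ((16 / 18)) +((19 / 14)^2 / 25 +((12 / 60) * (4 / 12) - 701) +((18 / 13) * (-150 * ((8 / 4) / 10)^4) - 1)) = -536742163 / 764400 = -702.17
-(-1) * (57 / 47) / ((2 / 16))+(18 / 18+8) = 879 / 47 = 18.70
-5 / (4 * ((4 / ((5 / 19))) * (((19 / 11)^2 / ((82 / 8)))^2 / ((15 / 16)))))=-0.91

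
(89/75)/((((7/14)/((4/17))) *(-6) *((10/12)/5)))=-712/1275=-0.56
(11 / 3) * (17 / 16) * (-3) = -187 / 16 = -11.69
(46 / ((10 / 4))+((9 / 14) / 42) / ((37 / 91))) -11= 38527 / 5180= 7.44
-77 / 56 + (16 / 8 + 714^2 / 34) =119957 / 8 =14994.62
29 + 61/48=1453/48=30.27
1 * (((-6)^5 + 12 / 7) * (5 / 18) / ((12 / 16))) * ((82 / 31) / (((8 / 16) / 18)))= -59499200 / 217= -274189.86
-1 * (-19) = 19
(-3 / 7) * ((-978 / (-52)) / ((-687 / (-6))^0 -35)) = 1467 / 6188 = 0.24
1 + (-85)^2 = 7226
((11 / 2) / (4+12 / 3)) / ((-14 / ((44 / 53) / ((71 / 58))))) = -3509 / 105364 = -0.03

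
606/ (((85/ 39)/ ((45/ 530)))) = 106353/ 4505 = 23.61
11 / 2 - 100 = -189 / 2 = -94.50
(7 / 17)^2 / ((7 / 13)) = 91 / 289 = 0.31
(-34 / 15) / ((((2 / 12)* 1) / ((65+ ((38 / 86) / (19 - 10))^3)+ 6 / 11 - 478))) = 5609.38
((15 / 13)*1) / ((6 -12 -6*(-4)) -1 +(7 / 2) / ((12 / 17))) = 0.05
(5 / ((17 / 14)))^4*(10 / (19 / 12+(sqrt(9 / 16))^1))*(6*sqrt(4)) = 1234800000 / 83521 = 14784.31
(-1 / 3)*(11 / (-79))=0.05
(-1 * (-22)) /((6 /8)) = 88 /3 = 29.33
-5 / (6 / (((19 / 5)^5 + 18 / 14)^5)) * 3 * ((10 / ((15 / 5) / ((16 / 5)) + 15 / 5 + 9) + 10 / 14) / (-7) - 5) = 8337968144892584798855147580260761794016 / 2032201302051544189453125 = 4102924319788228.78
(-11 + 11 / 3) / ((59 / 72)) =-528 / 59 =-8.95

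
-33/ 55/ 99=-1/ 165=-0.01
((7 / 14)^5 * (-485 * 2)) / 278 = -485 / 4448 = -0.11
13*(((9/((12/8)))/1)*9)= 702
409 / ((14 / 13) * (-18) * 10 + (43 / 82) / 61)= -26595634 / 12604481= -2.11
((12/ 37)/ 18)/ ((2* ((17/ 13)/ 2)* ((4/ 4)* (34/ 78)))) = 338/ 10693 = 0.03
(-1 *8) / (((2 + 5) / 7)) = -8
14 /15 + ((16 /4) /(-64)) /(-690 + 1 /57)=8810551 /9438960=0.93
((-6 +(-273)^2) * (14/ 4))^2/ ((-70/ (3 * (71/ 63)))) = -131437034853/ 40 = -3285925871.32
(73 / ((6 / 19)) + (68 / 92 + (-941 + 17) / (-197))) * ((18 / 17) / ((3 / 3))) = 1135077 / 4531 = 250.51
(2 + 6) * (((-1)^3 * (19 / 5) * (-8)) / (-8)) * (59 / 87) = -8968 / 435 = -20.62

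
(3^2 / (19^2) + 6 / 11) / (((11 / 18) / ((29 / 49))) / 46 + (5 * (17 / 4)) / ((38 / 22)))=27193590 / 587608307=0.05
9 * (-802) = -7218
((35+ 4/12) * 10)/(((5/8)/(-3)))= -1696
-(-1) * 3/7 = 0.43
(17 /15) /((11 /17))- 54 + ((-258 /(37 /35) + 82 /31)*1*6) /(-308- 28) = -63507029 /1324785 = -47.94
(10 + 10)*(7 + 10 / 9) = 1460 / 9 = 162.22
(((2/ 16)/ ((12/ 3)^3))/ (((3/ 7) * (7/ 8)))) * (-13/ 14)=-13/ 2688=-0.00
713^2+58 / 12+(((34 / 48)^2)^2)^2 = 55959416398781569 / 110075314176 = 508373.90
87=87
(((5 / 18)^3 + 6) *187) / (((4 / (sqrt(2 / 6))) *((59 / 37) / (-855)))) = -23082579685 *sqrt(3) / 458784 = -87143.84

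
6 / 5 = 1.20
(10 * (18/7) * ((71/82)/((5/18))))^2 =529184016/82369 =6424.55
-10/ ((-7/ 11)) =110/ 7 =15.71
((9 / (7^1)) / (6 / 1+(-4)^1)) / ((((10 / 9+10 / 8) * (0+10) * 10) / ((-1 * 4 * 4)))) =-648 / 14875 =-0.04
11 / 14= 0.79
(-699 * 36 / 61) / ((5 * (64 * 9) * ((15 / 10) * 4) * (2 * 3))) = -233 / 58560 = -0.00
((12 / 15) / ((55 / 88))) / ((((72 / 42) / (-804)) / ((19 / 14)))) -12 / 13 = -265084 / 325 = -815.64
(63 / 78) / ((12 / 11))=77 / 104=0.74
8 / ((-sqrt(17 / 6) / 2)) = -16 * sqrt(102) / 17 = -9.51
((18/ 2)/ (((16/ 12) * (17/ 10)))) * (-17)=-67.50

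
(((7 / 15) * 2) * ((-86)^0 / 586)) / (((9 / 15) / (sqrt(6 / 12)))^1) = 7 * sqrt(2) / 5274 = 0.00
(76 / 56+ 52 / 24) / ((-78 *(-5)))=37 / 4095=0.01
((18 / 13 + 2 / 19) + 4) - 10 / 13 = 1166 / 247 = 4.72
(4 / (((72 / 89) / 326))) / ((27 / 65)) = 942955 / 243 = 3880.47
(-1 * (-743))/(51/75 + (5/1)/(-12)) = 222900/79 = 2821.52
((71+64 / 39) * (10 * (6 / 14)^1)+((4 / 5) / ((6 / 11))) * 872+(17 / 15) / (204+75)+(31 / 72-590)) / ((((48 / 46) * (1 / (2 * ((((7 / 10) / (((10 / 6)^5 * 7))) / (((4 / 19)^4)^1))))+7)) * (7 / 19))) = 520885221016139619 / 1426055803739840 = 365.26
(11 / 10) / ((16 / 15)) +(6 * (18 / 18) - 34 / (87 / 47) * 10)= -491785 / 2784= -176.65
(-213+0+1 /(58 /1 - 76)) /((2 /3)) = -3835 /12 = -319.58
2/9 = 0.22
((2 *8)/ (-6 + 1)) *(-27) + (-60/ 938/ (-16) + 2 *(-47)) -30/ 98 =-1037707/ 131320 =-7.90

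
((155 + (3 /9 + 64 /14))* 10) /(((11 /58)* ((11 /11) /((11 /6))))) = 973820 /63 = 15457.46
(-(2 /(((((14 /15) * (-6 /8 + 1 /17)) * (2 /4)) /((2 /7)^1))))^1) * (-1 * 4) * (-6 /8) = 12240 /2303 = 5.31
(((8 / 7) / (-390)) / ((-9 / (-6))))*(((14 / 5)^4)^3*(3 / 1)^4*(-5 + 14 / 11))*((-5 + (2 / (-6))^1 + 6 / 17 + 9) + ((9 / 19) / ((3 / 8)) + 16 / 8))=56241073799763492864 / 56383056640625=997481.82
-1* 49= -49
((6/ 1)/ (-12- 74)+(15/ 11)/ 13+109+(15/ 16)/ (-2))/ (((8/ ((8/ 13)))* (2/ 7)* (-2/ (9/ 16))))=-8.22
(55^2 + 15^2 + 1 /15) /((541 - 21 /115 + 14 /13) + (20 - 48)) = 14576549 /2304816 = 6.32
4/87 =0.05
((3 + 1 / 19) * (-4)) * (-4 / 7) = 928 / 133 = 6.98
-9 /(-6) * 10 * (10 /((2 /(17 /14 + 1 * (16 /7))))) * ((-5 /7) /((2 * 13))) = -375 /52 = -7.21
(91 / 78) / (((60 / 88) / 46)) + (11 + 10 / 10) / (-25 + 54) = 103258 / 1305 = 79.12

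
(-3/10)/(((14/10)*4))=-3/56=-0.05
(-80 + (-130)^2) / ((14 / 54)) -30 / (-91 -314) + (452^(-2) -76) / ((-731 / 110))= 53869865936389 / 830189304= 64888.65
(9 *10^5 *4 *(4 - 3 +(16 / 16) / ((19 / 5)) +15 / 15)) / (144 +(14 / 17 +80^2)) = 1315800000 / 1056989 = 1244.86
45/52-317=-16439/52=-316.13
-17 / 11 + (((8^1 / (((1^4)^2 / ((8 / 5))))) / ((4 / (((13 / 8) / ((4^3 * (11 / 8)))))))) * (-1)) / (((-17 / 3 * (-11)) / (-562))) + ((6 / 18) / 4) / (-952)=-6999821 / 6911520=-1.01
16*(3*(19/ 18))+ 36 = 86.67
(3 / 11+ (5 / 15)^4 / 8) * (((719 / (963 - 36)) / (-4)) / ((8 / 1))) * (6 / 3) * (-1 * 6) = 1405645 / 17620416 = 0.08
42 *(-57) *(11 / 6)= -4389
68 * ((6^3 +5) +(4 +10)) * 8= 127840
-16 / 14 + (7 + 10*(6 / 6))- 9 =48 / 7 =6.86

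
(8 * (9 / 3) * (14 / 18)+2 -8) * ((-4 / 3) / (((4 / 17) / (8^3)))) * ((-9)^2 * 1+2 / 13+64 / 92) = -8094493696 / 2691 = -3007987.25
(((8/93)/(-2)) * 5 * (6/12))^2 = 100/8649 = 0.01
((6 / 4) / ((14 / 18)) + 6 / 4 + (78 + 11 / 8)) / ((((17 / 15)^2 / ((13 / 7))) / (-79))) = -1071494775 / 113288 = -9458.15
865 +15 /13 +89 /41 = 462817 /533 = 868.32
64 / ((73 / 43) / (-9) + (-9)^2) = 12384 / 15637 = 0.79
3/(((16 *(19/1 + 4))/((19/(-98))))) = -57/36064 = -0.00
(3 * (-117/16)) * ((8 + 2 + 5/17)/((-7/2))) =8775/136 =64.52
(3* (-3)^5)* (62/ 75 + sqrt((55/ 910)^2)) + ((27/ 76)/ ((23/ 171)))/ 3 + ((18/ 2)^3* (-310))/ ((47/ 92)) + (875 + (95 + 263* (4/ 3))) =-13034803529707/ 29511300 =-441688.56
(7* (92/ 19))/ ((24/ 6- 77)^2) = 644/ 101251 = 0.01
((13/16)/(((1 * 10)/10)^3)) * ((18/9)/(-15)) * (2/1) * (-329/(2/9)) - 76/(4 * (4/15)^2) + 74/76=82933/1520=54.56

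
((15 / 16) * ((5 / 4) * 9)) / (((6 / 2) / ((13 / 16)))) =2925 / 1024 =2.86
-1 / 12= -0.08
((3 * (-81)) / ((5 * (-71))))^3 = 14348907 / 44738875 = 0.32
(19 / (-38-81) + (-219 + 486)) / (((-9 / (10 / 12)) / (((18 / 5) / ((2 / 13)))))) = -206401 / 357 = -578.15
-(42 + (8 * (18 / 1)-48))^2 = -19044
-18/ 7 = -2.57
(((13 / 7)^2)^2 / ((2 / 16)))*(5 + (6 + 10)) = 685464 / 343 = 1998.44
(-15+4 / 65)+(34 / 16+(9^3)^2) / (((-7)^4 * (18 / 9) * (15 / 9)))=128508319 / 2497040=51.46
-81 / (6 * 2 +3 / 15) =-405 / 61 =-6.64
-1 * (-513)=513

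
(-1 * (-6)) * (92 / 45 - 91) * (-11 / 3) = 88066 / 45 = 1957.02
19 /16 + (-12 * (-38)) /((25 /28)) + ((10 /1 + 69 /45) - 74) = 539329 /1200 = 449.44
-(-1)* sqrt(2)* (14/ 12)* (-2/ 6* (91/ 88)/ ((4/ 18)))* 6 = -1911* sqrt(2)/ 176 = -15.36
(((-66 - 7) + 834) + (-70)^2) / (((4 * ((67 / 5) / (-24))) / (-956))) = 162357480 / 67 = 2423245.97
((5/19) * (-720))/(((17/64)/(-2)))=460800/323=1426.63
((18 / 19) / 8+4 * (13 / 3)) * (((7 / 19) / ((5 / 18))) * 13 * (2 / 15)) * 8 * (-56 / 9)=-162215872 / 81225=-1997.12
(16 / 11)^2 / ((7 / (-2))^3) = -2048 / 41503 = -0.05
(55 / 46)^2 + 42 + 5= 102477 / 2116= 48.43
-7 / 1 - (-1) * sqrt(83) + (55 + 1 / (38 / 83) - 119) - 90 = -6035 / 38 + sqrt(83) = -149.71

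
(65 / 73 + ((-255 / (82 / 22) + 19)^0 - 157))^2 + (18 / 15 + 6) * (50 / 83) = 10643375747 / 442307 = 24063.32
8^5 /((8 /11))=45056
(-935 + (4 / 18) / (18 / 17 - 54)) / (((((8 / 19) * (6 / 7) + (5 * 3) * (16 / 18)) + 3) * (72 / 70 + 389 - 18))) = -3525480077 / 23417877870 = -0.15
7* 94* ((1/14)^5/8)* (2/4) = 47/614656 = 0.00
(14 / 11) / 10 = 7 / 55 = 0.13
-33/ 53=-0.62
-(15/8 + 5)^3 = -166375/512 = -324.95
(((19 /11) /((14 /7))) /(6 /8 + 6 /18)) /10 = 57 /715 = 0.08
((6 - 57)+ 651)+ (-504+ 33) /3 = 443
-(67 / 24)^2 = -7.79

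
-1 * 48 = -48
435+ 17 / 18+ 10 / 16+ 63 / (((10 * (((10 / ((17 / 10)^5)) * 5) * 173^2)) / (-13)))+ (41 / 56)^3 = 8074239503135136341 / 18478164600000000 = 436.96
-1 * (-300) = 300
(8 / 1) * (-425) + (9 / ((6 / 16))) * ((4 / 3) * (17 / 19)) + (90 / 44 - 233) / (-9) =-12586549 / 3762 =-3345.71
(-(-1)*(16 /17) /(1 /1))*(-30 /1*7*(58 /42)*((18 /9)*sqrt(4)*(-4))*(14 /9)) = 1039360 /153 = 6793.20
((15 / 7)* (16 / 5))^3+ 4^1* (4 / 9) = 1000816 / 3087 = 324.20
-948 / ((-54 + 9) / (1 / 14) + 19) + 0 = 948 / 611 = 1.55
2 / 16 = 1 / 8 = 0.12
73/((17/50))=3650/17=214.71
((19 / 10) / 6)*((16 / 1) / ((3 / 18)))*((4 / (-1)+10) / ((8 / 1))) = 114 / 5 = 22.80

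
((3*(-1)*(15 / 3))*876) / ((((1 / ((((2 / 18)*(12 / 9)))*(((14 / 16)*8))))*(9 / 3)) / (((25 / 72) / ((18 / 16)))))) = -1401.92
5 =5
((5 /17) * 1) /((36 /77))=385 /612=0.63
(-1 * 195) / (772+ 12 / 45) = -2925 / 11584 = -0.25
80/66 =40/33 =1.21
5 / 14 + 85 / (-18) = -275 / 63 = -4.37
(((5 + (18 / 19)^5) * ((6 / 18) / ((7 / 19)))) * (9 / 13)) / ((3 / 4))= 57080252 / 11859211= 4.81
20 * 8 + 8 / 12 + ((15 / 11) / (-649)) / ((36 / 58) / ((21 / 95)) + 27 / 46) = 36360885796 / 226313439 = 160.67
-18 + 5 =-13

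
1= 1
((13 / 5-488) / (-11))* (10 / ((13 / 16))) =77664 / 143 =543.10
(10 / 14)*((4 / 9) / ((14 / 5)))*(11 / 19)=550 / 8379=0.07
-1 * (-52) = 52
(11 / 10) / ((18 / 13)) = 143 / 180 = 0.79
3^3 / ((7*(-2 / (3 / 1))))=-81 / 14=-5.79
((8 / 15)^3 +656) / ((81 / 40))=17716096 / 54675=324.03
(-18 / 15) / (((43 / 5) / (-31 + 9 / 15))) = 912 / 215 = 4.24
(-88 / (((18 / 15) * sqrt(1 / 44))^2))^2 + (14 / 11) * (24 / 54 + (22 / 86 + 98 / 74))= 10249289292740 / 1417581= 7230126.03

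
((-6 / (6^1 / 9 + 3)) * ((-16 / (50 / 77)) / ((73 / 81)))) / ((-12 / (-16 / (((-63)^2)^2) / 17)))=64 / 287322525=0.00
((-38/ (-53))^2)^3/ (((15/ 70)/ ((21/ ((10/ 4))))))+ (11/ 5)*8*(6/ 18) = 3720894373144/ 332465416935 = 11.19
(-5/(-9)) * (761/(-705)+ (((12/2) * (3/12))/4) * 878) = 182.32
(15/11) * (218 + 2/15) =297.45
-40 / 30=-4 / 3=-1.33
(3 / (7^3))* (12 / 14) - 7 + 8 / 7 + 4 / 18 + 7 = 29660 / 21609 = 1.37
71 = 71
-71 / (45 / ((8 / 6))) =-284 / 135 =-2.10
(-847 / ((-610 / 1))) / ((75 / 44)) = 18634 / 22875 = 0.81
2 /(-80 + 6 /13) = -13 /517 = -0.03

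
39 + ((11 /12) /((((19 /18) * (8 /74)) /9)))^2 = 121659177 /23104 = 5265.72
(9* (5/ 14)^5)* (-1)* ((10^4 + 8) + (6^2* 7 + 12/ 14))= -536.58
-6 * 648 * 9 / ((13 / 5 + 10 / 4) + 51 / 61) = -7115040 / 1207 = -5894.81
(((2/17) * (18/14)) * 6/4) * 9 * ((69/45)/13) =1863/7735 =0.24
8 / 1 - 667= -659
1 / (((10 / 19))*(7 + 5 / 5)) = 19 / 80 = 0.24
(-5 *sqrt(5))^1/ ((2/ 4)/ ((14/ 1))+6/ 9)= -420 *sqrt(5)/ 59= -15.92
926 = 926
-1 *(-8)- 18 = -10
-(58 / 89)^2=-3364 / 7921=-0.42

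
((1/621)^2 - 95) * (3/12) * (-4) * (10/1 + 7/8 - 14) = -457948675/1542564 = -296.87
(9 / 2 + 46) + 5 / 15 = 305 / 6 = 50.83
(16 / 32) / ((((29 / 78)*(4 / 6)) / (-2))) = -117 / 29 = -4.03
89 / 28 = 3.18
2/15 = 0.13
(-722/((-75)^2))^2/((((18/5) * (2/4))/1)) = 521284/56953125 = 0.01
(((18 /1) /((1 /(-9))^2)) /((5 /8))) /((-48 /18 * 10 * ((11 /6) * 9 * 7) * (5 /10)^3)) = -11664 /1925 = -6.06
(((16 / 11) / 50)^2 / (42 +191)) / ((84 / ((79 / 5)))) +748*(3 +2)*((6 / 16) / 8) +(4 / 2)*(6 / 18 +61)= 2940324332783 / 9867550000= 297.98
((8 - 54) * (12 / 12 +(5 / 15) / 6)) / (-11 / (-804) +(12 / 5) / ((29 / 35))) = -3396364 / 203565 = -16.68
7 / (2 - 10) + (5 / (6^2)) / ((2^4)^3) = -129019 / 147456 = -0.87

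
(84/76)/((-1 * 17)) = -21/323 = -0.07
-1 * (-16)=16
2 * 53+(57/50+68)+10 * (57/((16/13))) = 127653/200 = 638.26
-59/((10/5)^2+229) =-59/233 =-0.25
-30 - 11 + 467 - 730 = -304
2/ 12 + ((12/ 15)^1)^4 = 2161/ 3750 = 0.58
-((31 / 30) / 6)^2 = -961 / 32400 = -0.03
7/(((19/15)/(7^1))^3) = 8103375/6859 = 1181.42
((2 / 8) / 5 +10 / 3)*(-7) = -1421 / 60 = -23.68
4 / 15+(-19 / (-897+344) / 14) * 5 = 32393 / 116130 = 0.28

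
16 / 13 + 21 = 289 / 13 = 22.23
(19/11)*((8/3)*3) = 152/11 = 13.82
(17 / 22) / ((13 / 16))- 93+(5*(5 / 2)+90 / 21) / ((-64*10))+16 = -19494721 / 256256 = -76.08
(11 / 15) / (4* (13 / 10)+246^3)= 11 / 223304118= 0.00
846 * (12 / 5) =10152 / 5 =2030.40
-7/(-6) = 7/6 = 1.17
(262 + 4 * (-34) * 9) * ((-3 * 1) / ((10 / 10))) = 2886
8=8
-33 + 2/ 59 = -1945/ 59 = -32.97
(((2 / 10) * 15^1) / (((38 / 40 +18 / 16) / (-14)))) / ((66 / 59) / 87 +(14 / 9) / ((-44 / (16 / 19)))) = 2703448440 / 2259011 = 1196.74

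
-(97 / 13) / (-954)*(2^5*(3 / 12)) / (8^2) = 97 / 99216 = 0.00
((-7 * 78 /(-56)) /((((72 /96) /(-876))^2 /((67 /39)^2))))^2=2343962175808147456 /1521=1541066519268998.98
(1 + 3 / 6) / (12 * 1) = 1 / 8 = 0.12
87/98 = 0.89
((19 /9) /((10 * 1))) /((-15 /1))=-19 /1350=-0.01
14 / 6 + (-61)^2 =11170 / 3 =3723.33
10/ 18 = 5/ 9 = 0.56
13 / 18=0.72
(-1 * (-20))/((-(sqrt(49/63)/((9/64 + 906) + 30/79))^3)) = -12998333306791461401505 * sqrt(7)/1583278391296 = -21720979441.87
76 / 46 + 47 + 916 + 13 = 22486 / 23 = 977.65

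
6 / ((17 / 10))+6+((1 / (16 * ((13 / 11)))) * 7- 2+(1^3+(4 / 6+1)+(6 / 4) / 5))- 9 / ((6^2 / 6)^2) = 10.62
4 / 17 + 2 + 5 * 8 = 718 / 17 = 42.24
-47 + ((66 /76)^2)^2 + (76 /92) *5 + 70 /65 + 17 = -15102522789 /623455664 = -24.22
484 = 484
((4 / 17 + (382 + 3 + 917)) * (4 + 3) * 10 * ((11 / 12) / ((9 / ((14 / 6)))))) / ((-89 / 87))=-21176.90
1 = 1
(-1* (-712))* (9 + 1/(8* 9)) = 57761/9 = 6417.89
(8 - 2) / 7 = 6 / 7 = 0.86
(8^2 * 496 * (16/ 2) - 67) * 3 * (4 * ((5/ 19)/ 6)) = 2538850/ 19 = 133623.68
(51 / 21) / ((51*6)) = 1 / 126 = 0.01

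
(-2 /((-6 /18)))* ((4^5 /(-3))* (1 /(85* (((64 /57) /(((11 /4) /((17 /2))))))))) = -10032 /1445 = -6.94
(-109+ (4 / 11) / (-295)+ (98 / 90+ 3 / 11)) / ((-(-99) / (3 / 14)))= -628723 / 2698542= -0.23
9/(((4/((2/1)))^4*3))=3/16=0.19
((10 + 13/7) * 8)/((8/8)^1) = 664/7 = 94.86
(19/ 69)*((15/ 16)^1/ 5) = 19/ 368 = 0.05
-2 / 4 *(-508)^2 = -129032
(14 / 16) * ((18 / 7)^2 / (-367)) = -81 / 5138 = -0.02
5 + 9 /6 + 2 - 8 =1 /2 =0.50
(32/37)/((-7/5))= -160/259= -0.62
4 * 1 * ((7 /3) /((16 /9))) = 21 /4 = 5.25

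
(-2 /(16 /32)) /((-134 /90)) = 180 /67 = 2.69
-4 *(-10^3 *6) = 24000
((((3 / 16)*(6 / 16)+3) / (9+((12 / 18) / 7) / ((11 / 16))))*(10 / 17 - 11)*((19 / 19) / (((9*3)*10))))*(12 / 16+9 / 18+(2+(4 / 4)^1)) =-595133 / 10808320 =-0.06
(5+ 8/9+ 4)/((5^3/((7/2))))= 0.28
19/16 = 1.19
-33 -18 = -51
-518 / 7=-74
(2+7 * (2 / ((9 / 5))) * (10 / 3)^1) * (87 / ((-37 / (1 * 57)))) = -415454 / 111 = -3742.83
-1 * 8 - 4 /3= -28 /3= -9.33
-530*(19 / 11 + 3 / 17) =-188680 / 187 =-1008.98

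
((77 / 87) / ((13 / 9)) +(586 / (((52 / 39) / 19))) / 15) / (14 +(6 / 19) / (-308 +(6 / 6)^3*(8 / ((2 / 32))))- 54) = -119760933 / 8595977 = -13.93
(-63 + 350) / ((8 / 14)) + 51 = 2213 / 4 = 553.25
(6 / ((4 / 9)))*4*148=7992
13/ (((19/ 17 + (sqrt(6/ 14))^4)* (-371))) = -1547/ 57452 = -0.03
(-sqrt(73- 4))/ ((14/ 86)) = -43*sqrt(69)/ 7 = -51.03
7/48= 0.15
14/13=1.08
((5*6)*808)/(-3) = -8080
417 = 417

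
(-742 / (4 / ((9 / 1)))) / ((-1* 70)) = 477 / 20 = 23.85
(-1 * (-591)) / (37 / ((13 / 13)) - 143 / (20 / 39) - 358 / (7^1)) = -27580 / 13673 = -2.02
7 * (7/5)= 9.80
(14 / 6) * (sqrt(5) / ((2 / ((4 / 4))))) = 7 * sqrt(5) / 6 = 2.61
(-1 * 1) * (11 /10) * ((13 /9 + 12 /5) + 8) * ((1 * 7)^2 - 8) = -240383 /450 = -534.18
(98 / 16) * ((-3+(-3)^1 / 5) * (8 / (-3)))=294 / 5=58.80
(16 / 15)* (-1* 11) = -176 / 15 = -11.73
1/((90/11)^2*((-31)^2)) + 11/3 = 28541821/7784100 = 3.67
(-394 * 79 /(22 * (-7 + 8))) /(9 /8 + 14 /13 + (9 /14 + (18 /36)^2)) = -11329864 /24783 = -457.16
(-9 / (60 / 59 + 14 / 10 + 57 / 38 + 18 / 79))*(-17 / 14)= 3565665 / 1352323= 2.64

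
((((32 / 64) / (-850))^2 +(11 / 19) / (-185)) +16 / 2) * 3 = 48741008109 / 2031670000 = 23.99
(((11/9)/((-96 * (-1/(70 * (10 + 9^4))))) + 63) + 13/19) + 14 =48704497/8208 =5933.78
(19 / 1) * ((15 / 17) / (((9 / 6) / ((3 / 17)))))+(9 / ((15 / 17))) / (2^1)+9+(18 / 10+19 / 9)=519769 / 26010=19.98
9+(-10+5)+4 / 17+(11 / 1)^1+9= 412 / 17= 24.24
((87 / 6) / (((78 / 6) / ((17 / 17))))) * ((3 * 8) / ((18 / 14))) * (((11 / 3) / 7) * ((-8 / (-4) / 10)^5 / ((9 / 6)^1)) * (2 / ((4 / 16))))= 20416 / 1096875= 0.02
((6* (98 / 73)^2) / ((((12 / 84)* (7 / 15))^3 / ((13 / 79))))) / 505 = 505650600 / 42520091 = 11.89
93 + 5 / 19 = 1772 / 19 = 93.26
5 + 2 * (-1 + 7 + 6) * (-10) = -235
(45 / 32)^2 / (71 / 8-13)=-675 / 1408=-0.48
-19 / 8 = -2.38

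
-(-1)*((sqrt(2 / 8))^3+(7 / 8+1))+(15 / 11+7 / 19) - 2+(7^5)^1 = 3513025 / 209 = 16808.73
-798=-798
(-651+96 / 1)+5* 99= -60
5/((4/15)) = 18.75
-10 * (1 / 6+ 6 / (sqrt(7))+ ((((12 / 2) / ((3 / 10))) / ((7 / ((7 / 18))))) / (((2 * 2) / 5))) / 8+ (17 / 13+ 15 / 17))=-402625 / 15912 - 60 * sqrt(7) / 7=-47.98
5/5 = 1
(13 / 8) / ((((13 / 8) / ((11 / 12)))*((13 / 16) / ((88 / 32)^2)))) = 1331 / 156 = 8.53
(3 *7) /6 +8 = 11.50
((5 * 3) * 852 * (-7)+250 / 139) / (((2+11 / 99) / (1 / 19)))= -111912210 / 50179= -2230.26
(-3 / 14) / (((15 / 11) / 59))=-649 / 70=-9.27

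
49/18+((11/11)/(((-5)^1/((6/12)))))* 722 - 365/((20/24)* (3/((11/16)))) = -61147/360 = -169.85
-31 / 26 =-1.19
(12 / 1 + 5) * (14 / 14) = 17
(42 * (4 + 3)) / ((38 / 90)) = 13230 / 19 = 696.32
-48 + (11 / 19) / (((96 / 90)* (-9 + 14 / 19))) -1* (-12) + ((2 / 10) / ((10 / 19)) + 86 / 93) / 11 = -2309398123 / 64244400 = -35.95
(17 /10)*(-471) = -8007 /10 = -800.70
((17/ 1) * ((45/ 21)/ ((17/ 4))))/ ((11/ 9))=540/ 77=7.01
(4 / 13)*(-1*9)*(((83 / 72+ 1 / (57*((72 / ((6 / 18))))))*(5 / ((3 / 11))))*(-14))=5464690 / 6669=819.42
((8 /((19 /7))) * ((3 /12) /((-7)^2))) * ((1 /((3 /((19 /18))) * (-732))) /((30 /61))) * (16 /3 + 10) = -23 /102060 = -0.00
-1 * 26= -26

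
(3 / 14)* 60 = 90 / 7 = 12.86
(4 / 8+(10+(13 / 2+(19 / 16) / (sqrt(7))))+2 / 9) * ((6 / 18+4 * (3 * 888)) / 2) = 94154.33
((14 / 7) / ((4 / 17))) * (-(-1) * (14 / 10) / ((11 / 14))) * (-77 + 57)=-3332 / 11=-302.91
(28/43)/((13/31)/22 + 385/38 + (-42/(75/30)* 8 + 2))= -0.01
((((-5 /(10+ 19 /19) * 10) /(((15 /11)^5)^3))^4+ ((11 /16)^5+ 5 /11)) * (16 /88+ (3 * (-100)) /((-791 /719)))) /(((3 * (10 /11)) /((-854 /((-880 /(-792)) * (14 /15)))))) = -50107.32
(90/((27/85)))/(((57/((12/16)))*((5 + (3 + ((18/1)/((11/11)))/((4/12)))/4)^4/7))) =54400/286246191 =0.00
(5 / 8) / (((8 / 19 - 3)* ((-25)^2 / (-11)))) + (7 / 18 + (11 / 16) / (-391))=134977567 / 344862000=0.39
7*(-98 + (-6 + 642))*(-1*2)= -7532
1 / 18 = 0.06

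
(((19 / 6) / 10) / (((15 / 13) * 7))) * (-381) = -31369 / 2100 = -14.94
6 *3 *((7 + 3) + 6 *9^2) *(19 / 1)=169632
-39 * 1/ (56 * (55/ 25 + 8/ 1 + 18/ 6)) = -65/ 1232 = -0.05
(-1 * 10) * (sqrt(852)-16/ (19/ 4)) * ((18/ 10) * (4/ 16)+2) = 1568/ 19-49 * sqrt(213) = -632.61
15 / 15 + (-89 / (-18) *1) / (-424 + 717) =5363 / 5274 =1.02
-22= -22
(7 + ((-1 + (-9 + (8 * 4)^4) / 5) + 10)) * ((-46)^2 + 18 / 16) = 17760934239 / 40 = 444023355.98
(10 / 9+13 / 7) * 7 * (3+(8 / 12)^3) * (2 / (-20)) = -6.85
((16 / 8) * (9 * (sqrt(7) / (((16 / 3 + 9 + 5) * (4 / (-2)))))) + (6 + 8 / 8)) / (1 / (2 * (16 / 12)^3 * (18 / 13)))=1792 / 39 - 1152 * sqrt(7) / 377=37.86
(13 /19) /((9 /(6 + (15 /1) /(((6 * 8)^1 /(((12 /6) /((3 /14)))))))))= 1391 /2052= 0.68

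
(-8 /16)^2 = 1 /4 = 0.25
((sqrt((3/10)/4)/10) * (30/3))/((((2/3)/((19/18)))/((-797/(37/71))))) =-1075153 * sqrt(30)/8880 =-663.16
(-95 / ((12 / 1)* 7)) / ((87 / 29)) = -95 / 252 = -0.38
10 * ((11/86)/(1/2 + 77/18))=495/1849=0.27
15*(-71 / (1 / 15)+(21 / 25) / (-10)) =-15976.26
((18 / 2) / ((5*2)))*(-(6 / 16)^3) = -243 / 5120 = -0.05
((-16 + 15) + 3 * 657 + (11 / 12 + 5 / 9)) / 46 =70973 / 1656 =42.86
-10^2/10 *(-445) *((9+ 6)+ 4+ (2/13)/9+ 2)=10942550/117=93526.07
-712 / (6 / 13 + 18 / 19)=-43966 / 87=-505.36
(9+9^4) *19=124830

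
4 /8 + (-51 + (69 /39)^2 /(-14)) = -60006 /1183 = -50.72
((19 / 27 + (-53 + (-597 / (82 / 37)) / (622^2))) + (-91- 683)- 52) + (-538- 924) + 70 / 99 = -22044020843137 / 9422172936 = -2339.59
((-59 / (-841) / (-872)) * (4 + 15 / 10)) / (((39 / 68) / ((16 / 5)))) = -44132 / 17875455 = -0.00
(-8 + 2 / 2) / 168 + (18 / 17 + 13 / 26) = 619 / 408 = 1.52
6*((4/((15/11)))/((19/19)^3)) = 88/5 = 17.60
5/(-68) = -0.07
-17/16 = -1.06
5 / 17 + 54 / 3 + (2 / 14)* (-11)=1990 / 119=16.72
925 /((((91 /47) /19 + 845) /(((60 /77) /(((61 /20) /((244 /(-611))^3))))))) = -1255614240000 /70504533848749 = -0.02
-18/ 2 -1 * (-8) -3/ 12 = -5/ 4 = -1.25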